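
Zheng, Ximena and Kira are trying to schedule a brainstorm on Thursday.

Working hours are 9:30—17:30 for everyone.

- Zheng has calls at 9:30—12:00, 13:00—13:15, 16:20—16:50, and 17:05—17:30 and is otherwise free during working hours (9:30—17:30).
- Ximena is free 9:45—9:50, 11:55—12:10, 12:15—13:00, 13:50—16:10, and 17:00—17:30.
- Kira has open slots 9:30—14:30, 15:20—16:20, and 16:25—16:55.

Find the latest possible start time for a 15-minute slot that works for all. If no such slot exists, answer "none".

Zheng free within 09:30–17:30: 12:00–13:00, 13:15–16:20, 16:50–17:05.
Zheng ∩ Ximena: 12:00–12:10, 12:15–13:00, 13:50–16:10, 17:00–17:05.
Zheng ∩ Ximena ∩ Kira: 12:00–12:10, 12:15–13:00, 13:50–14:30, 15:20–16:10.
Windows ≥ 15 min: 12:15–13:00, 13:50–14:30, 15:20–16:10.
Latest start in the last window 15:20–16:10 is 16:10 − 15 min = 15:55.

15:55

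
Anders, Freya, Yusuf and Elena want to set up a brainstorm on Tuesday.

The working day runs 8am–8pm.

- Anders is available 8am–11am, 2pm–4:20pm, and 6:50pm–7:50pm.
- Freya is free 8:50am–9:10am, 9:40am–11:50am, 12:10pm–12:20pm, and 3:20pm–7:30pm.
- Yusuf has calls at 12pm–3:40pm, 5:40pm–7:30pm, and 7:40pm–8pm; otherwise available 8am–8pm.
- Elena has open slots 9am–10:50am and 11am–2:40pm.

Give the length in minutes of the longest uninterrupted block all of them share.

Yusuf free within 08:00–20:00: 08:00–12:00, 15:40–17:40, 19:30–19:40.
Anders ∩ Freya: 08:50–09:10, 09:40–11:00, 15:20–16:20, 18:50–19:30.
Anders ∩ Freya ∩ Yusuf: 08:50–09:10, 09:40–11:00, 15:40–16:20.
Anders ∩ Freya ∩ Yusuf ∩ Elena: 09:00–09:10, 09:40–10:50.
Common window lengths: 10, 70 min; longest is 70.

70 minutes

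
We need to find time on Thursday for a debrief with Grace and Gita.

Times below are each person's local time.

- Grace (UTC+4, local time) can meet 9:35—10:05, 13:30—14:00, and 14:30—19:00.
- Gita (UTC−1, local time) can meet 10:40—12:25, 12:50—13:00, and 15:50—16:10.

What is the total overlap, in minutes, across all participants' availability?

115 minutes

Grace → UTC: 05:35–06:05, 09:30–10:00, 10:30–15:00.
Gita → UTC: 11:40–13:25, 13:50–14:00, 16:50–17:10.
Grace ∩ Gita: 11:40–13:25, 13:50–14:00.
Total common minutes: 105 + 10 = 115.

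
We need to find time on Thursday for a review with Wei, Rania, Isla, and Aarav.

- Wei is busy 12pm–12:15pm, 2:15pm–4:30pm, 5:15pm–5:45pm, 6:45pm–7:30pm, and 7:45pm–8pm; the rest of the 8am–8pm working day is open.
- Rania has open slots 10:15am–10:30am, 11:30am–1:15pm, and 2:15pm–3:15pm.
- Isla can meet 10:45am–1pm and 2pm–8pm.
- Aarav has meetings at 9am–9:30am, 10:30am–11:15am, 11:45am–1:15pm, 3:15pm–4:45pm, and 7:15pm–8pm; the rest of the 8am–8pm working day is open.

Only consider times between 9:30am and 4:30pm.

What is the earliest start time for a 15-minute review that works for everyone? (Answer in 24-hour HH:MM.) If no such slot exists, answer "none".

11:30

Wei free within 08:00–20:00: 08:00–12:00, 12:15–14:15, 16:30–17:15, 17:45–18:45, 19:30–19:45.
Aarav free within 08:00–20:00: 08:00–09:00, 09:30–10:30, 11:15–11:45, 13:15–15:15, 16:45–19:15.
Wei ∩ Rania: 10:15–10:30, 11:30–12:00, 12:15–13:15.
Wei ∩ Rania ∩ Isla: 11:30–12:00, 12:15–13:00.
Wei ∩ Rania ∩ Isla ∩ Aarav: 11:30–11:45.
Restricted to 09:30–16:30: 11:30–11:45.
Windows ≥ 15 min: 11:30–11:45.
Earliest such window starts at 11:30.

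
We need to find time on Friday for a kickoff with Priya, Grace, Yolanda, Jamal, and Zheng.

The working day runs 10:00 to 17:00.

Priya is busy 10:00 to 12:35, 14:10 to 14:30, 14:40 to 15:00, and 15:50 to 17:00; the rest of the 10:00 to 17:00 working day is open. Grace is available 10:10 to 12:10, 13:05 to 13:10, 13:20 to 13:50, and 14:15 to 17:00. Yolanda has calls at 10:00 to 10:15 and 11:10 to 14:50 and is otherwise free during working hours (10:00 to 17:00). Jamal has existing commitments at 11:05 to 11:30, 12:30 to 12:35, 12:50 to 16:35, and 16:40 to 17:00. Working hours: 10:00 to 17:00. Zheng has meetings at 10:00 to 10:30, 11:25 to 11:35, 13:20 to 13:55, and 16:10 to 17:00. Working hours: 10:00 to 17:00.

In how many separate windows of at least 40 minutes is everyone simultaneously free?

0

Priya free within 10:00–17:00: 12:35–14:10, 14:30–14:40, 15:00–15:50.
Yolanda free within 10:00–17:00: 10:15–11:10, 14:50–17:00.
Jamal free within 10:00–17:00: 10:00–11:05, 11:30–12:30, 12:35–12:50, 16:35–16:40.
Zheng free within 10:00–17:00: 10:30–11:25, 11:35–13:20, 13:55–16:10.
Priya ∩ Grace: 13:05–13:10, 13:20–13:50, 14:30–14:40, 15:00–15:50.
Priya ∩ Grace ∩ Yolanda: 15:00–15:50.
Priya ∩ Grace ∩ Yolanda ∩ Jamal: (none).
Priya ∩ Grace ∩ Yolanda ∩ Jamal ∩ Zheng: (none).
Windows ≥ 40 min: (none).
That's 0 windows.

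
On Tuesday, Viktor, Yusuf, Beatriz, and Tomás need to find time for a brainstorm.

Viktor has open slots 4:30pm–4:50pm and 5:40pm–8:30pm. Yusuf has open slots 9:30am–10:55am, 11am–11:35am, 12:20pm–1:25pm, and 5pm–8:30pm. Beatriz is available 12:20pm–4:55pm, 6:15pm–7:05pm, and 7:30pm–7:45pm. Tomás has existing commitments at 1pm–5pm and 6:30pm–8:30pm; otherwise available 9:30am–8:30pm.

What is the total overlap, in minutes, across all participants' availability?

15 minutes

Tomás free within 09:30–20:30: 09:30–13:00, 17:00–18:30.
Viktor ∩ Yusuf: 17:40–20:30.
Viktor ∩ Yusuf ∩ Beatriz: 18:15–19:05, 19:30–19:45.
Viktor ∩ Yusuf ∩ Beatriz ∩ Tomás: 18:15–18:30.
Total common minutes: 15.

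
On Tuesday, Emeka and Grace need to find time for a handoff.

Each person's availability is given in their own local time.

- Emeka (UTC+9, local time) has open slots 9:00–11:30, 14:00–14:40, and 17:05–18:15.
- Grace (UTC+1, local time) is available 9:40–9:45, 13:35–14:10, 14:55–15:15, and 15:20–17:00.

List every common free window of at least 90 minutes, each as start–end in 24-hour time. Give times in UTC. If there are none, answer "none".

Emeka → UTC: 00:00–02:30, 05:00–05:40, 08:05–09:15.
Grace → UTC: 08:40–08:45, 12:35–13:10, 13:55–14:15, 14:20–16:00.
Emeka ∩ Grace: 08:40–08:45.
Windows ≥ 90 min: (none).

none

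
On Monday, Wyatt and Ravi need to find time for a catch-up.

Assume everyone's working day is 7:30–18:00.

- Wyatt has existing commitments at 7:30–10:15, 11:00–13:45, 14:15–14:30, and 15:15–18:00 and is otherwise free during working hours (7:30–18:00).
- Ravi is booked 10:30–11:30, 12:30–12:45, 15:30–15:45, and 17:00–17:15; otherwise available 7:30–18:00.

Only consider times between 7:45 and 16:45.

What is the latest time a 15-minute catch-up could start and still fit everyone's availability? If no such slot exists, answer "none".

Wyatt free within 07:30–18:00: 10:15–11:00, 13:45–14:15, 14:30–15:15.
Ravi free within 07:30–18:00: 07:30–10:30, 11:30–12:30, 12:45–15:30, 15:45–17:00, 17:15–18:00.
Wyatt ∩ Ravi: 10:15–10:30, 13:45–14:15, 14:30–15:15.
Restricted to 07:45–16:45: 10:15–10:30, 13:45–14:15, 14:30–15:15.
Windows ≥ 15 min: 10:15–10:30, 13:45–14:15, 14:30–15:15.
Latest start in the last window 14:30–15:15 is 15:15 − 15 min = 15:00.

15:00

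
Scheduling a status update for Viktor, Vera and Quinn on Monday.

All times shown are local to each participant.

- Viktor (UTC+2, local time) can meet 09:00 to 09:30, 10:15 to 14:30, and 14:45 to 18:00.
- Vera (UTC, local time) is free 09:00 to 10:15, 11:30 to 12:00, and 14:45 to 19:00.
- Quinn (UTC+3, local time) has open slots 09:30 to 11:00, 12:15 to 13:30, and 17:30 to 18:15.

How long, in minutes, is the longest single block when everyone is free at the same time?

60 minutes

Viktor → UTC: 07:00–07:30, 08:15–12:30, 12:45–16:00.
Vera → UTC: 09:00–10:15, 11:30–12:00, 14:45–19:00.
Quinn → UTC: 06:30–08:00, 09:15–10:30, 14:30–15:15.
Viktor ∩ Vera: 09:00–10:15, 11:30–12:00, 14:45–16:00.
Viktor ∩ Vera ∩ Quinn: 09:15–10:15, 14:45–15:15.
Common window lengths: 60, 30 min; longest is 60.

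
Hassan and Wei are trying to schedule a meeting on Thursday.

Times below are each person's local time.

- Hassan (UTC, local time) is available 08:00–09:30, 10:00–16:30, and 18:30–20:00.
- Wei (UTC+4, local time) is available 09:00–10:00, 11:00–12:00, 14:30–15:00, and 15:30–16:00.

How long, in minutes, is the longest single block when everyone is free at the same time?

30 minutes

Hassan → UTC: 08:00–09:30, 10:00–16:30, 18:30–20:00.
Wei → UTC: 05:00–06:00, 07:00–08:00, 10:30–11:00, 11:30–12:00.
Hassan ∩ Wei: 10:30–11:00, 11:30–12:00.
Common window lengths: 30, 30 min; longest is 30.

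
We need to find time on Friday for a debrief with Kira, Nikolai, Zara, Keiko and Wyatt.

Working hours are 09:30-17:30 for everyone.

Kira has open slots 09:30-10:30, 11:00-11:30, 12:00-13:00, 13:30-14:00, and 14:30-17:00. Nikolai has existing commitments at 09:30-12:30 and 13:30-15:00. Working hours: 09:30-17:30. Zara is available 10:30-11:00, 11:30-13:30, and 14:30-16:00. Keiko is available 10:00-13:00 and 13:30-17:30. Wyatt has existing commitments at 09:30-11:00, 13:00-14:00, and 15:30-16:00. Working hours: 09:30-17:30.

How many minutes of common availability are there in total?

60 minutes

Nikolai free within 09:30–17:30: 12:30–13:30, 15:00–17:30.
Wyatt free within 09:30–17:30: 11:00–13:00, 14:00–15:30, 16:00–17:30.
Kira ∩ Nikolai: 12:30–13:00, 15:00–17:00.
Kira ∩ Nikolai ∩ Zara: 12:30–13:00, 15:00–16:00.
Kira ∩ Nikolai ∩ Zara ∩ Keiko: 12:30–13:00, 15:00–16:00.
Kira ∩ Nikolai ∩ Zara ∩ Keiko ∩ Wyatt: 12:30–13:00, 15:00–15:30.
Total common minutes: 30 + 30 = 60.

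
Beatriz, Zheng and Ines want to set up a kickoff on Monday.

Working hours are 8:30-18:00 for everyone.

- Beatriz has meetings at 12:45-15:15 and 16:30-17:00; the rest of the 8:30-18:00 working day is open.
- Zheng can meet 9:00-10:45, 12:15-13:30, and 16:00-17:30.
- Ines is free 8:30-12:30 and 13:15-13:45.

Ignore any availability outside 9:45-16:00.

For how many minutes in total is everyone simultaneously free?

75 minutes

Beatriz free within 08:30–18:00: 08:30–12:45, 15:15–16:30, 17:00–18:00.
Beatriz ∩ Zheng: 09:00–10:45, 12:15–12:45, 16:00–16:30, 17:00–17:30.
Beatriz ∩ Zheng ∩ Ines: 09:00–10:45, 12:15–12:30.
Restricted to 09:45–16:00: 09:45–10:45, 12:15–12:30.
Total common minutes: 60 + 15 = 75.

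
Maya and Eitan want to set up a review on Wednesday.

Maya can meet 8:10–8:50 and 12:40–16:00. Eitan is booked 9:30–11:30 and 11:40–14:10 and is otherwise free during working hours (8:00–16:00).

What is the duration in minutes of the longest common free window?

110 minutes

Eitan free within 08:00–16:00: 08:00–09:30, 11:30–11:40, 14:10–16:00.
Maya ∩ Eitan: 08:10–08:50, 14:10–16:00.
Common window lengths: 40, 110 min; longest is 110.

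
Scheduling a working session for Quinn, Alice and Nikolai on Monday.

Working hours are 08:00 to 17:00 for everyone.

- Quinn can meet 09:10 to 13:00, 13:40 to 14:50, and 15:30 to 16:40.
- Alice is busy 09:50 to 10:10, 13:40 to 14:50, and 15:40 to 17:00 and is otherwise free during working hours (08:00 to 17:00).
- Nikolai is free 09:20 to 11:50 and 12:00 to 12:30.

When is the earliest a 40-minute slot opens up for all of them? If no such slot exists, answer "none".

10:10

Alice free within 08:00–17:00: 08:00–09:50, 10:10–13:40, 14:50–15:40.
Quinn ∩ Alice: 09:10–09:50, 10:10–13:00, 15:30–15:40.
Quinn ∩ Alice ∩ Nikolai: 09:20–09:50, 10:10–11:50, 12:00–12:30.
Windows ≥ 40 min: 10:10–11:50.
Earliest such window starts at 10:10.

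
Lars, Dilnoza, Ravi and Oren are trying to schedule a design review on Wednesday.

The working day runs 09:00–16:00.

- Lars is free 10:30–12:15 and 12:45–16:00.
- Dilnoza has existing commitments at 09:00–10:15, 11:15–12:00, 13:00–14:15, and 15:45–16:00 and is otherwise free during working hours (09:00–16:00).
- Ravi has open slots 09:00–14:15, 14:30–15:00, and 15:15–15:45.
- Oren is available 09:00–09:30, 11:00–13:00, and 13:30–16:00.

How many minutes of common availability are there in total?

Dilnoza free within 09:00–16:00: 10:15–11:15, 12:00–13:00, 14:15–15:45.
Lars ∩ Dilnoza: 10:30–11:15, 12:00–12:15, 12:45–13:00, 14:15–15:45.
Lars ∩ Dilnoza ∩ Ravi: 10:30–11:15, 12:00–12:15, 12:45–13:00, 14:30–15:00, 15:15–15:45.
Lars ∩ Dilnoza ∩ Ravi ∩ Oren: 11:00–11:15, 12:00–12:15, 12:45–13:00, 14:30–15:00, 15:15–15:45.
Total common minutes: 15 + 15 + 15 + 30 + 30 = 105.

105 minutes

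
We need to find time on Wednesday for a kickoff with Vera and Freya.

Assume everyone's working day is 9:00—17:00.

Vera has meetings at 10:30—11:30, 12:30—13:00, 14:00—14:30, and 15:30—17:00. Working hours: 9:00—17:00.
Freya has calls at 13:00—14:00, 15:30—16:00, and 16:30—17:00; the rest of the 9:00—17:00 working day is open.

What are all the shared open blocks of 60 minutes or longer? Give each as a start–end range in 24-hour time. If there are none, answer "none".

09:00–10:30, 11:30–12:30, 14:30–15:30

Vera free within 09:00–17:00: 09:00–10:30, 11:30–12:30, 13:00–14:00, 14:30–15:30.
Freya free within 09:00–17:00: 09:00–13:00, 14:00–15:30, 16:00–16:30.
Vera ∩ Freya: 09:00–10:30, 11:30–12:30, 14:30–15:30.
Windows ≥ 60 min: 09:00–10:30, 11:30–12:30, 14:30–15:30.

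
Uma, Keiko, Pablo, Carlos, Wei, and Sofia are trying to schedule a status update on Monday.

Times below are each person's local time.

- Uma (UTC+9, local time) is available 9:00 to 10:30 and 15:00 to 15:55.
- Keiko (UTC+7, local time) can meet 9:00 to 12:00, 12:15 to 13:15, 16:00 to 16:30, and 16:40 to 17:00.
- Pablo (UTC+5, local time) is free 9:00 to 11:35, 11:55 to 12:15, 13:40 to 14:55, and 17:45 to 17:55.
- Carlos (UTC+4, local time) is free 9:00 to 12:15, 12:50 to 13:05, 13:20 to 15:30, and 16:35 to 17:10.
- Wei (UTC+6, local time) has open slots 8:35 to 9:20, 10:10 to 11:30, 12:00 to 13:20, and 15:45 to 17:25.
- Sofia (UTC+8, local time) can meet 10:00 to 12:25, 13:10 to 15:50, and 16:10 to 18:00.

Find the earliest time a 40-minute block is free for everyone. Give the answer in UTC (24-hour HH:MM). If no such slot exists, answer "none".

none

Uma → UTC: 00:00–01:30, 06:00–06:55.
Keiko → UTC: 02:00–05:00, 05:15–06:15, 09:00–09:30, 09:40–10:00.
Pablo → UTC: 04:00–06:35, 06:55–07:15, 08:40–09:55, 12:45–12:55.
Carlos → UTC: 05:00–08:15, 08:50–09:05, 09:20–11:30, 12:35–13:10.
Wei → UTC: 02:35–03:20, 04:10–05:30, 06:00–07:20, 09:45–11:25.
Sofia → UTC: 02:00–04:25, 05:10–07:50, 08:10–10:00.
Uma ∩ Keiko: 06:00–06:15.
Uma ∩ Keiko ∩ Pablo: 06:00–06:15.
Uma ∩ Keiko ∩ Pablo ∩ Carlos: 06:00–06:15.
Uma ∩ Keiko ∩ Pablo ∩ Carlos ∩ Wei: 06:00–06:15.
Uma ∩ Keiko ∩ Pablo ∩ Carlos ∩ Wei ∩ Sofia: 06:00–06:15.
Windows ≥ 40 min: (none).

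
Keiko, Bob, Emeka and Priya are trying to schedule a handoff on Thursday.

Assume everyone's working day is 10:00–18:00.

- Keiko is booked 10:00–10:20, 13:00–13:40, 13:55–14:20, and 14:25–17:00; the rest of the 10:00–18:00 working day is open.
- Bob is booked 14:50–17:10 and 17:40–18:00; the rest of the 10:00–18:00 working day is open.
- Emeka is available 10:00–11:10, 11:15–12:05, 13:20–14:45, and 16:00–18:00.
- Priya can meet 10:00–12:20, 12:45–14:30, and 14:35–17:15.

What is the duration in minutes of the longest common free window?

50 minutes

Keiko free within 10:00–18:00: 10:20–13:00, 13:40–13:55, 14:20–14:25, 17:00–18:00.
Bob free within 10:00–18:00: 10:00–14:50, 17:10–17:40.
Keiko ∩ Bob: 10:20–13:00, 13:40–13:55, 14:20–14:25, 17:10–17:40.
Keiko ∩ Bob ∩ Emeka: 10:20–11:10, 11:15–12:05, 13:40–13:55, 14:20–14:25, 17:10–17:40.
Keiko ∩ Bob ∩ Emeka ∩ Priya: 10:20–11:10, 11:15–12:05, 13:40–13:55, 14:20–14:25, 17:10–17:15.
Common window lengths: 50, 50, 15, 5, 5 min; longest is 50.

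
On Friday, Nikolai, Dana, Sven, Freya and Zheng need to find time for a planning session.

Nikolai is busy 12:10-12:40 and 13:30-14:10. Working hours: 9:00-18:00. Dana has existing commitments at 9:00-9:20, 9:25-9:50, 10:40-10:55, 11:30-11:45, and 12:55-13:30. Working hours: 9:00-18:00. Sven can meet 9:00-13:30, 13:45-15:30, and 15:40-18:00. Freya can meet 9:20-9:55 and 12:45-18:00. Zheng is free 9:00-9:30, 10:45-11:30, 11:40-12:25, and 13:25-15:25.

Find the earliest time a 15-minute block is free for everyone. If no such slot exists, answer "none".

Nikolai free within 09:00–18:00: 09:00–12:10, 12:40–13:30, 14:10–18:00.
Dana free within 09:00–18:00: 09:20–09:25, 09:50–10:40, 10:55–11:30, 11:45–12:55, 13:30–18:00.
Nikolai ∩ Dana: 09:20–09:25, 09:50–10:40, 10:55–11:30, 11:45–12:10, 12:40–12:55, 14:10–18:00.
Nikolai ∩ Dana ∩ Sven: 09:20–09:25, 09:50–10:40, 10:55–11:30, 11:45–12:10, 12:40–12:55, 14:10–15:30, 15:40–18:00.
Nikolai ∩ Dana ∩ Sven ∩ Freya: 09:20–09:25, 09:50–09:55, 12:45–12:55, 14:10–15:30, 15:40–18:00.
Nikolai ∩ Dana ∩ Sven ∩ Freya ∩ Zheng: 09:20–09:25, 14:10–15:25.
Windows ≥ 15 min: 14:10–15:25.
Earliest such window starts at 14:10.

14:10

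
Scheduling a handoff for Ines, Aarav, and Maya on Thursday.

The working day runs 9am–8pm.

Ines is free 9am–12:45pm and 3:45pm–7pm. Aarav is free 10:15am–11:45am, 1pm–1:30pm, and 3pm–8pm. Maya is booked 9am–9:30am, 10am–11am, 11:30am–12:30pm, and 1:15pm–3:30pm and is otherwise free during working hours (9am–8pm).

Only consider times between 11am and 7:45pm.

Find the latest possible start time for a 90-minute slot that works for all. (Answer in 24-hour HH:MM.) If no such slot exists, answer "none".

Maya free within 09:00–20:00: 09:30–10:00, 11:00–11:30, 12:30–13:15, 15:30–20:00.
Ines ∩ Aarav: 10:15–11:45, 15:45–19:00.
Ines ∩ Aarav ∩ Maya: 11:00–11:30, 15:45–19:00.
Restricted to 11:00–19:45: 11:00–11:30, 15:45–19:00.
Windows ≥ 90 min: 15:45–19:00.
Latest start in the last window 15:45–19:00 is 19:00 − 90 min = 17:30.

17:30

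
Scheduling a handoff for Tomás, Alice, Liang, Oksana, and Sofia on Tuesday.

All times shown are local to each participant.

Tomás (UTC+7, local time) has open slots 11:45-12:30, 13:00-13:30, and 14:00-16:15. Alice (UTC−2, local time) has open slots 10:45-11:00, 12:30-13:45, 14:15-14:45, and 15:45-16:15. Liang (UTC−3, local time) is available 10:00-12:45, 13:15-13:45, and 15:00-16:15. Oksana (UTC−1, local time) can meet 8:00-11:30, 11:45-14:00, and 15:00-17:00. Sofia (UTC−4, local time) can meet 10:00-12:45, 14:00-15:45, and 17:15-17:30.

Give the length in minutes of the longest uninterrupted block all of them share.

Tomás → UTC: 04:45–05:30, 06:00–06:30, 07:00–09:15.
Alice → UTC: 12:45–13:00, 14:30–15:45, 16:15–16:45, 17:45–18:15.
Liang → UTC: 13:00–15:45, 16:15–16:45, 18:00–19:15.
Oksana → UTC: 09:00–12:30, 12:45–15:00, 16:00–18:00.
Sofia → UTC: 14:00–16:45, 18:00–19:45, 21:15–21:30.
Tomás ∩ Alice: (none).
Tomás ∩ Alice ∩ Liang: (none).
Tomás ∩ Alice ∩ Liang ∩ Oksana: (none).
Tomás ∩ Alice ∩ Liang ∩ Oksana ∩ Sofia: (none).
No common window.

0 minutes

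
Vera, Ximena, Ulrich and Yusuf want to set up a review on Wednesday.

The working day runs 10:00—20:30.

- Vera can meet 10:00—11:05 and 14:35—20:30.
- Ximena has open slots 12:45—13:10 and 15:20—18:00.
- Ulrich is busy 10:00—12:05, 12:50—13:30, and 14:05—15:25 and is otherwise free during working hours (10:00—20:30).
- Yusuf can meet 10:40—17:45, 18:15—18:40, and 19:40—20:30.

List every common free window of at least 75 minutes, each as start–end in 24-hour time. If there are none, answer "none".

15:25–17:45

Ulrich free within 10:00–20:30: 12:05–12:50, 13:30–14:05, 15:25–20:30.
Vera ∩ Ximena: 15:20–18:00.
Vera ∩ Ximena ∩ Ulrich: 15:25–18:00.
Vera ∩ Ximena ∩ Ulrich ∩ Yusuf: 15:25–17:45.
Windows ≥ 75 min: 15:25–17:45.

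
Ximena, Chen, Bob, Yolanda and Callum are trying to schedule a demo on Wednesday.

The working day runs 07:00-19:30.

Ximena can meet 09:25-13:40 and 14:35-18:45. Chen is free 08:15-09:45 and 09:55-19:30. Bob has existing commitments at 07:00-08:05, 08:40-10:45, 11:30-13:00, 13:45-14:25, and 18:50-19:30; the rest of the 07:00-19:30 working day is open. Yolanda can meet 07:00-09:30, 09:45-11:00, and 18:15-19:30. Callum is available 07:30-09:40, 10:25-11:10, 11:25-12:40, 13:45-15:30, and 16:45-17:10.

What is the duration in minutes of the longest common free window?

Bob free within 07:00–19:30: 08:05–08:40, 10:45–11:30, 13:00–13:45, 14:25–18:50.
Ximena ∩ Chen: 09:25–09:45, 09:55–13:40, 14:35–18:45.
Ximena ∩ Chen ∩ Bob: 10:45–11:30, 13:00–13:40, 14:35–18:45.
Ximena ∩ Chen ∩ Bob ∩ Yolanda: 10:45–11:00, 18:15–18:45.
Ximena ∩ Chen ∩ Bob ∩ Yolanda ∩ Callum: 10:45–11:00.
Single common window of 15 minutes.

15 minutes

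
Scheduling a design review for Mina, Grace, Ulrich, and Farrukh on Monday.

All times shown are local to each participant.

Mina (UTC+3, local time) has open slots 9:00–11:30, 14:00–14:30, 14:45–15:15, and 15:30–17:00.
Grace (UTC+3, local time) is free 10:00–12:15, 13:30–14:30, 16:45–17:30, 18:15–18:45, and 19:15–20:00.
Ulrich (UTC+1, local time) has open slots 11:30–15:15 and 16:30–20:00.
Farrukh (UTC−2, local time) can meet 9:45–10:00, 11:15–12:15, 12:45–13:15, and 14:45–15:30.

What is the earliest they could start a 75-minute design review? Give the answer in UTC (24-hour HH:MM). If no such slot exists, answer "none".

none

Mina → UTC: 06:00–08:30, 11:00–11:30, 11:45–12:15, 12:30–14:00.
Grace → UTC: 07:00–09:15, 10:30–11:30, 13:45–14:30, 15:15–15:45, 16:15–17:00.
Ulrich → UTC: 10:30–14:15, 15:30–19:00.
Farrukh → UTC: 11:45–12:00, 13:15–14:15, 14:45–15:15, 16:45–17:30.
Mina ∩ Grace: 07:00–08:30, 11:00–11:30, 13:45–14:00.
Mina ∩ Grace ∩ Ulrich: 11:00–11:30, 13:45–14:00.
Mina ∩ Grace ∩ Ulrich ∩ Farrukh: 13:45–14:00.
Windows ≥ 75 min: (none).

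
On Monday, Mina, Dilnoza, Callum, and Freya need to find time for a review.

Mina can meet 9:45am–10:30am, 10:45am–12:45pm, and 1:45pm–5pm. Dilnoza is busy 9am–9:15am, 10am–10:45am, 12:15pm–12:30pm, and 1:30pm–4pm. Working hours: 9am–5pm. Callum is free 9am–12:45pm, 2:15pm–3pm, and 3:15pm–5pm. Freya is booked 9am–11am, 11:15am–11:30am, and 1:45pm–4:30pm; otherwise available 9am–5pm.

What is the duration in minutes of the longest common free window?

Dilnoza free within 09:00–17:00: 09:15–10:00, 10:45–12:15, 12:30–13:30, 16:00–17:00.
Freya free within 09:00–17:00: 11:00–11:15, 11:30–13:45, 16:30–17:00.
Mina ∩ Dilnoza: 09:45–10:00, 10:45–12:15, 12:30–12:45, 16:00–17:00.
Mina ∩ Dilnoza ∩ Callum: 09:45–10:00, 10:45–12:15, 12:30–12:45, 16:00–17:00.
Mina ∩ Dilnoza ∩ Callum ∩ Freya: 11:00–11:15, 11:30–12:15, 12:30–12:45, 16:30–17:00.
Common window lengths: 15, 45, 15, 30 min; longest is 45.

45 minutes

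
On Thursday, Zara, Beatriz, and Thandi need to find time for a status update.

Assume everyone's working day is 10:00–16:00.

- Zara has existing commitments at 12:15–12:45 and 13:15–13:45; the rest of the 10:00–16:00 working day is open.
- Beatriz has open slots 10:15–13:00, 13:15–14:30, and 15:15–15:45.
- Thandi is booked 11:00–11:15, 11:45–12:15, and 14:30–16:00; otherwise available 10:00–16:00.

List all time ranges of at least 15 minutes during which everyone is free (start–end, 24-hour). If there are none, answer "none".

10:15–11:00, 11:15–11:45, 12:45–13:00, 13:45–14:30

Zara free within 10:00–16:00: 10:00–12:15, 12:45–13:15, 13:45–16:00.
Thandi free within 10:00–16:00: 10:00–11:00, 11:15–11:45, 12:15–14:30.
Zara ∩ Beatriz: 10:15–12:15, 12:45–13:00, 13:45–14:30, 15:15–15:45.
Zara ∩ Beatriz ∩ Thandi: 10:15–11:00, 11:15–11:45, 12:45–13:00, 13:45–14:30.
Windows ≥ 15 min: 10:15–11:00, 11:15–11:45, 12:45–13:00, 13:45–14:30.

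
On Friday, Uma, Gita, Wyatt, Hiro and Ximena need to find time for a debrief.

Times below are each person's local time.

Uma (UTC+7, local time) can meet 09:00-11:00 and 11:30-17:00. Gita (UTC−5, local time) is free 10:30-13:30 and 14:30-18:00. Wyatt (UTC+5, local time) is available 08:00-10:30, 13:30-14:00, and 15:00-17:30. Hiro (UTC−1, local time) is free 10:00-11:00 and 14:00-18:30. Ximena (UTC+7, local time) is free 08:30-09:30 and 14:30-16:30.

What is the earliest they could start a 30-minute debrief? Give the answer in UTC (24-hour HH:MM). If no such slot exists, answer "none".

none

Uma → UTC: 02:00–04:00, 04:30–10:00.
Gita → UTC: 15:30–18:30, 19:30–23:00.
Wyatt → UTC: 03:00–05:30, 08:30–09:00, 10:00–12:30.
Hiro → UTC: 11:00–12:00, 15:00–19:30.
Ximena → UTC: 01:30–02:30, 07:30–09:30.
Uma ∩ Gita: (none).
Uma ∩ Gita ∩ Wyatt: (none).
Uma ∩ Gita ∩ Wyatt ∩ Hiro: (none).
Uma ∩ Gita ∩ Wyatt ∩ Hiro ∩ Ximena: (none).
Windows ≥ 30 min: (none).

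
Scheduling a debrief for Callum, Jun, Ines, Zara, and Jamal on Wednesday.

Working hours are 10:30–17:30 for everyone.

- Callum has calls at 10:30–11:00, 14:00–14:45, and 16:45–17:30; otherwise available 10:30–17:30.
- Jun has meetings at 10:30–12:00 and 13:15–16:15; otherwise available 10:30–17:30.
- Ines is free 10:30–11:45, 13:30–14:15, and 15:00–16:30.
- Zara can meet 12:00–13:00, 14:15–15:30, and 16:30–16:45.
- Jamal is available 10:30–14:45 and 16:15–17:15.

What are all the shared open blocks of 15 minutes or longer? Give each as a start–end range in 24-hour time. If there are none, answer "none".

none

Callum free within 10:30–17:30: 11:00–14:00, 14:45–16:45.
Jun free within 10:30–17:30: 12:00–13:15, 16:15–17:30.
Callum ∩ Jun: 12:00–13:15, 16:15–16:45.
Callum ∩ Jun ∩ Ines: 16:15–16:30.
Callum ∩ Jun ∩ Ines ∩ Zara: (none).
Callum ∩ Jun ∩ Ines ∩ Zara ∩ Jamal: (none).
Windows ≥ 15 min: (none).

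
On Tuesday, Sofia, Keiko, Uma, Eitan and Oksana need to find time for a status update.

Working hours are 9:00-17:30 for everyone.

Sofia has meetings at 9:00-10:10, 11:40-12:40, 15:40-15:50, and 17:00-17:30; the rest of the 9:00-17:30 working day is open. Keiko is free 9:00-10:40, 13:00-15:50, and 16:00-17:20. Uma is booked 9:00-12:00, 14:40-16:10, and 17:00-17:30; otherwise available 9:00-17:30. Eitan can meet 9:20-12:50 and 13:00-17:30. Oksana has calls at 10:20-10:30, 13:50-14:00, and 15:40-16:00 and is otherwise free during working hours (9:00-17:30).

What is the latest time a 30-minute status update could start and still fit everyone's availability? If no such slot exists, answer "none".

Sofia free within 09:00–17:30: 10:10–11:40, 12:40–15:40, 15:50–17:00.
Uma free within 09:00–17:30: 12:00–14:40, 16:10–17:00.
Oksana free within 09:00–17:30: 09:00–10:20, 10:30–13:50, 14:00–15:40, 16:00–17:30.
Sofia ∩ Keiko: 10:10–10:40, 13:00–15:40, 16:00–17:00.
Sofia ∩ Keiko ∩ Uma: 13:00–14:40, 16:10–17:00.
Sofia ∩ Keiko ∩ Uma ∩ Eitan: 13:00–14:40, 16:10–17:00.
Sofia ∩ Keiko ∩ Uma ∩ Eitan ∩ Oksana: 13:00–13:50, 14:00–14:40, 16:10–17:00.
Windows ≥ 30 min: 13:00–13:50, 14:00–14:40, 16:10–17:00.
Latest start in the last window 16:10–17:00 is 17:00 − 30 min = 16:30.

16:30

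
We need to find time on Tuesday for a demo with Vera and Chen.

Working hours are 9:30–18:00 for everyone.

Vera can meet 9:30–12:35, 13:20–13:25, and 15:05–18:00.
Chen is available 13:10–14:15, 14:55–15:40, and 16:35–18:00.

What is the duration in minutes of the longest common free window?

85 minutes

Vera ∩ Chen: 13:20–13:25, 15:05–15:40, 16:35–18:00.
Common window lengths: 5, 35, 85 min; longest is 85.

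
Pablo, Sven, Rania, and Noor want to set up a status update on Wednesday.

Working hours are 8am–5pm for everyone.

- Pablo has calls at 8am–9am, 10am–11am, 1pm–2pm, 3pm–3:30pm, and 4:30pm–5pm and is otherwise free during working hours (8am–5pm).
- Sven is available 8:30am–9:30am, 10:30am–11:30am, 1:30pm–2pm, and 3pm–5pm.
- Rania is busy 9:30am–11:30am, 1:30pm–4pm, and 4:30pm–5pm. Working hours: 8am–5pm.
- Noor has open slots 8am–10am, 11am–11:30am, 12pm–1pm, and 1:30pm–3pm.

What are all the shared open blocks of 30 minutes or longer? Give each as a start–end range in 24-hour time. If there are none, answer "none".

Pablo free within 08:00–17:00: 09:00–10:00, 11:00–13:00, 14:00–15:00, 15:30–16:30.
Rania free within 08:00–17:00: 08:00–09:30, 11:30–13:30, 16:00–16:30.
Pablo ∩ Sven: 09:00–09:30, 11:00–11:30, 15:30–16:30.
Pablo ∩ Sven ∩ Rania: 09:00–09:30, 16:00–16:30.
Pablo ∩ Sven ∩ Rania ∩ Noor: 09:00–09:30.
Windows ≥ 30 min: 09:00–09:30.

09:00–09:30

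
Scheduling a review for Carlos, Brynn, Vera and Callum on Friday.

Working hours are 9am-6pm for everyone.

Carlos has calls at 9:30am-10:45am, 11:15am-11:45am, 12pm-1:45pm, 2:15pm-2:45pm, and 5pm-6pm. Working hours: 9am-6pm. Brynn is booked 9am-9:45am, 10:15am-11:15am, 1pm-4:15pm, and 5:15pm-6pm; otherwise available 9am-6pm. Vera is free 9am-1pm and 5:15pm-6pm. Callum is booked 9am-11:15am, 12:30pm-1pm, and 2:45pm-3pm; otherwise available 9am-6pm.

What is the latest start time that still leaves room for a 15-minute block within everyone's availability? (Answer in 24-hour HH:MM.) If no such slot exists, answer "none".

Carlos free within 09:00–18:00: 09:00–09:30, 10:45–11:15, 11:45–12:00, 13:45–14:15, 14:45–17:00.
Brynn free within 09:00–18:00: 09:45–10:15, 11:15–13:00, 16:15–17:15.
Callum free within 09:00–18:00: 11:15–12:30, 13:00–14:45, 15:00–18:00.
Carlos ∩ Brynn: 11:45–12:00, 16:15–17:00.
Carlos ∩ Brynn ∩ Vera: 11:45–12:00.
Carlos ∩ Brynn ∩ Vera ∩ Callum: 11:45–12:00.
Windows ≥ 15 min: 11:45–12:00.
Latest start in the last window 11:45–12:00 is 12:00 − 15 min = 11:45.

11:45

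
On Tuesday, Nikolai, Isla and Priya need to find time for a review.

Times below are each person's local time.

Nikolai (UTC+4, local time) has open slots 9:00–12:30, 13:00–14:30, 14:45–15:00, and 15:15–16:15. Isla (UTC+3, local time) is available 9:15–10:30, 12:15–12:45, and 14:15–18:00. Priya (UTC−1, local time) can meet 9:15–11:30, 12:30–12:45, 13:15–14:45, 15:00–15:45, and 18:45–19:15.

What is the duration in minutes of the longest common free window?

Nikolai → UTC: 05:00–08:30, 09:00–10:30, 10:45–11:00, 11:15–12:15.
Isla → UTC: 06:15–07:30, 09:15–09:45, 11:15–15:00.
Priya → UTC: 10:15–12:30, 13:30–13:45, 14:15–15:45, 16:00–16:45, 19:45–20:15.
Nikolai ∩ Isla: 06:15–07:30, 09:15–09:45, 11:15–12:15.
Nikolai ∩ Isla ∩ Priya: 11:15–12:15.
Single common window of 60 minutes.

60 minutes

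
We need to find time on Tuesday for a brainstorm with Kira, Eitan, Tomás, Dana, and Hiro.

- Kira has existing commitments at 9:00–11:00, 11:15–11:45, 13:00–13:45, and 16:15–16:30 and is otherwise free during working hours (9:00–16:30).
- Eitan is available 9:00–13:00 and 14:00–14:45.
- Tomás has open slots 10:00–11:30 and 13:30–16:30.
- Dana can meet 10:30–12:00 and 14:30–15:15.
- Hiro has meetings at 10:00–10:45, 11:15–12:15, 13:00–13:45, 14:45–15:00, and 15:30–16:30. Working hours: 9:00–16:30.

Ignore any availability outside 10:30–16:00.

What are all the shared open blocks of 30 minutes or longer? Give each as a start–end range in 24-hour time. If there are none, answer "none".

Kira free within 09:00–16:30: 11:00–11:15, 11:45–13:00, 13:45–16:15.
Hiro free within 09:00–16:30: 09:00–10:00, 10:45–11:15, 12:15–13:00, 13:45–14:45, 15:00–15:30.
Kira ∩ Eitan: 11:00–11:15, 11:45–13:00, 14:00–14:45.
Kira ∩ Eitan ∩ Tomás: 11:00–11:15, 14:00–14:45.
Kira ∩ Eitan ∩ Tomás ∩ Dana: 11:00–11:15, 14:30–14:45.
Kira ∩ Eitan ∩ Tomás ∩ Dana ∩ Hiro: 11:00–11:15, 14:30–14:45.
Restricted to 10:30–16:00: 11:00–11:15, 14:30–14:45.
Windows ≥ 30 min: (none).

none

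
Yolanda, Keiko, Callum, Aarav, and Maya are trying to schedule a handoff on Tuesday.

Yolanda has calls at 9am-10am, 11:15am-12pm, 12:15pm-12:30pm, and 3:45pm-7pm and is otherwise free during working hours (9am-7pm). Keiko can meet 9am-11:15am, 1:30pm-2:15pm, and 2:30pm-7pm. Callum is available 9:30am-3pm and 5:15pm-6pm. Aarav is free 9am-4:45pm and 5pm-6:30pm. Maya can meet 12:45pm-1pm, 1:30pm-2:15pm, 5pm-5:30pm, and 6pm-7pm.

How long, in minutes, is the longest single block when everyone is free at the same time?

45 minutes

Yolanda free within 09:00–19:00: 10:00–11:15, 12:00–12:15, 12:30–15:45.
Yolanda ∩ Keiko: 10:00–11:15, 13:30–14:15, 14:30–15:45.
Yolanda ∩ Keiko ∩ Callum: 10:00–11:15, 13:30–14:15, 14:30–15:00.
Yolanda ∩ Keiko ∩ Callum ∩ Aarav: 10:00–11:15, 13:30–14:15, 14:30–15:00.
Yolanda ∩ Keiko ∩ Callum ∩ Aarav ∩ Maya: 13:30–14:15.
Single common window of 45 minutes.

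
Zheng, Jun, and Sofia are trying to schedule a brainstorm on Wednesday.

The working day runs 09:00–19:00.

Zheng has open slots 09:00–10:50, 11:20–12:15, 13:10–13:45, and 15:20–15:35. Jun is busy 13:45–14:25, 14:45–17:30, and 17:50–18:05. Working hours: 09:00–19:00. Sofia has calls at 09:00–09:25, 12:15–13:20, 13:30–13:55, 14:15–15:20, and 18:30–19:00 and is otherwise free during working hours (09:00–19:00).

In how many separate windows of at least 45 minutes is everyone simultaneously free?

2

Jun free within 09:00–19:00: 09:00–13:45, 14:25–14:45, 17:30–17:50, 18:05–19:00.
Sofia free within 09:00–19:00: 09:25–12:15, 13:20–13:30, 13:55–14:15, 15:20–18:30.
Zheng ∩ Jun: 09:00–10:50, 11:20–12:15, 13:10–13:45.
Zheng ∩ Jun ∩ Sofia: 09:25–10:50, 11:20–12:15, 13:20–13:30.
Windows ≥ 45 min: 09:25–10:50, 11:20–12:15.
That's 2 windows.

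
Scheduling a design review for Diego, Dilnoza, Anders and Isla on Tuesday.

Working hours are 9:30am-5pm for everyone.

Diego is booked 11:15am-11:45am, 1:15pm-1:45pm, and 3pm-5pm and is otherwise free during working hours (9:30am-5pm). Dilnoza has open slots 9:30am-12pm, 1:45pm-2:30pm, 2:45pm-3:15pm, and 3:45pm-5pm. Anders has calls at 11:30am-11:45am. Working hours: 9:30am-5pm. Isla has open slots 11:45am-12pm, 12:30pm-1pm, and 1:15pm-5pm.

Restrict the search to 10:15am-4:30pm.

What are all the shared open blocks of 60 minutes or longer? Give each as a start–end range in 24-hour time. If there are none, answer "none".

none

Diego free within 09:30–17:00: 09:30–11:15, 11:45–13:15, 13:45–15:00.
Anders free within 09:30–17:00: 09:30–11:30, 11:45–17:00.
Diego ∩ Dilnoza: 09:30–11:15, 11:45–12:00, 13:45–14:30, 14:45–15:00.
Diego ∩ Dilnoza ∩ Anders: 09:30–11:15, 11:45–12:00, 13:45–14:30, 14:45–15:00.
Diego ∩ Dilnoza ∩ Anders ∩ Isla: 11:45–12:00, 13:45–14:30, 14:45–15:00.
Restricted to 10:15–16:30: 11:45–12:00, 13:45–14:30, 14:45–15:00.
Windows ≥ 60 min: (none).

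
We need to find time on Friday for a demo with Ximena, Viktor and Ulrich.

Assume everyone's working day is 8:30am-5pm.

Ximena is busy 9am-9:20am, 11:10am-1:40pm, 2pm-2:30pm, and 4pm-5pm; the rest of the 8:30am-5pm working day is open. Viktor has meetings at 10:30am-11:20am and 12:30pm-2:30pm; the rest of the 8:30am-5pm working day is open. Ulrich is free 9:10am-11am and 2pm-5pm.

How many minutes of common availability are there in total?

Ximena free within 08:30–17:00: 08:30–09:00, 09:20–11:10, 13:40–14:00, 14:30–16:00.
Viktor free within 08:30–17:00: 08:30–10:30, 11:20–12:30, 14:30–17:00.
Ximena ∩ Viktor: 08:30–09:00, 09:20–10:30, 14:30–16:00.
Ximena ∩ Viktor ∩ Ulrich: 09:20–10:30, 14:30–16:00.
Total common minutes: 70 + 90 = 160.

160 minutes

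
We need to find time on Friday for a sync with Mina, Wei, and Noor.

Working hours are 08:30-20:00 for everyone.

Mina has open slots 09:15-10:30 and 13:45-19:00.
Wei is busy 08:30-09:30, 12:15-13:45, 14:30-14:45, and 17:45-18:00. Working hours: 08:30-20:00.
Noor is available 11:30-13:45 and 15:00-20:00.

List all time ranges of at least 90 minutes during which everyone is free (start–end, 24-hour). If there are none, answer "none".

15:00–17:45

Wei free within 08:30–20:00: 09:30–12:15, 13:45–14:30, 14:45–17:45, 18:00–20:00.
Mina ∩ Wei: 09:30–10:30, 13:45–14:30, 14:45–17:45, 18:00–19:00.
Mina ∩ Wei ∩ Noor: 15:00–17:45, 18:00–19:00.
Windows ≥ 90 min: 15:00–17:45.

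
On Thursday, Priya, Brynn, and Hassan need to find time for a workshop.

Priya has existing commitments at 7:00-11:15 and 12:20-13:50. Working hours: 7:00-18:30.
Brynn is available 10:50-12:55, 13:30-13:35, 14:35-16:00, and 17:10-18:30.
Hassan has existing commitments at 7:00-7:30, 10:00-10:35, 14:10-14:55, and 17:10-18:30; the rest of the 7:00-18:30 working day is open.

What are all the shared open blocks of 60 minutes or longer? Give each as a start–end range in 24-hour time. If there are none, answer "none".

Priya free within 07:00–18:30: 11:15–12:20, 13:50–18:30.
Hassan free within 07:00–18:30: 07:30–10:00, 10:35–14:10, 14:55–17:10.
Priya ∩ Brynn: 11:15–12:20, 14:35–16:00, 17:10–18:30.
Priya ∩ Brynn ∩ Hassan: 11:15–12:20, 14:55–16:00.
Windows ≥ 60 min: 11:15–12:20, 14:55–16:00.

11:15–12:20, 14:55–16:00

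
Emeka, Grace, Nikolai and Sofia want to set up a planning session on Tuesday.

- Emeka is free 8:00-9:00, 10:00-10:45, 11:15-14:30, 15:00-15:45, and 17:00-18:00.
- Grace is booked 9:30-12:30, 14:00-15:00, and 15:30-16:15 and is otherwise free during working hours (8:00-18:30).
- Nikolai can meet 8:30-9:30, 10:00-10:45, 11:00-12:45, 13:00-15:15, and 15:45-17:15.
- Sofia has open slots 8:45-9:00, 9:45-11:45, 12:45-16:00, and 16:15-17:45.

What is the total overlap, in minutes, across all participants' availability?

105 minutes

Grace free within 08:00–18:30: 08:00–09:30, 12:30–14:00, 15:00–15:30, 16:15–18:30.
Emeka ∩ Grace: 08:00–09:00, 12:30–14:00, 15:00–15:30, 17:00–18:00.
Emeka ∩ Grace ∩ Nikolai: 08:30–09:00, 12:30–12:45, 13:00–14:00, 15:00–15:15, 17:00–17:15.
Emeka ∩ Grace ∩ Nikolai ∩ Sofia: 08:45–09:00, 13:00–14:00, 15:00–15:15, 17:00–17:15.
Total common minutes: 15 + 60 + 15 + 15 = 105.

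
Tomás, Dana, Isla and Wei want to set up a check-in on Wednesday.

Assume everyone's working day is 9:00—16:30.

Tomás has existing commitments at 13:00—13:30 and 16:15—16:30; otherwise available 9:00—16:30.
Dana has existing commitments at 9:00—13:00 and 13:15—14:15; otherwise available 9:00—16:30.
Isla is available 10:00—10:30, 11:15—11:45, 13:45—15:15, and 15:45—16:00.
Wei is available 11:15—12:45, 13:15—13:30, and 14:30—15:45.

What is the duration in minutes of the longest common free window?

45 minutes

Tomás free within 09:00–16:30: 09:00–13:00, 13:30–16:15.
Dana free within 09:00–16:30: 13:00–13:15, 14:15–16:30.
Tomás ∩ Dana: 14:15–16:15.
Tomás ∩ Dana ∩ Isla: 14:15–15:15, 15:45–16:00.
Tomás ∩ Dana ∩ Isla ∩ Wei: 14:30–15:15.
Single common window of 45 minutes.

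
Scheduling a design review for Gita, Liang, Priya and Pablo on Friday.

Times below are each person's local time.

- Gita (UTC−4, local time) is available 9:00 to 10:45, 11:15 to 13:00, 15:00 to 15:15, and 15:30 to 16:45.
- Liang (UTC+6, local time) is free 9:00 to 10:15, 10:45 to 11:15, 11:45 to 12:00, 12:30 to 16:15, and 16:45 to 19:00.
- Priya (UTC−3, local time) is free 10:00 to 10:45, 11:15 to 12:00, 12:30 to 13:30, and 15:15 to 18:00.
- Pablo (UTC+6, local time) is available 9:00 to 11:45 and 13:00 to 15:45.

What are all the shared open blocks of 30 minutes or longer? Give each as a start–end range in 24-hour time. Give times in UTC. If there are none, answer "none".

Gita → UTC: 13:00–14:45, 15:15–17:00, 19:00–19:15, 19:30–20:45.
Liang → UTC: 03:00–04:15, 04:45–05:15, 05:45–06:00, 06:30–10:15, 10:45–13:00.
Priya → UTC: 13:00–13:45, 14:15–15:00, 15:30–16:30, 18:15–21:00.
Pablo → UTC: 03:00–05:45, 07:00–09:45.
Gita ∩ Liang: (none).
Gita ∩ Liang ∩ Priya: (none).
Gita ∩ Liang ∩ Priya ∩ Pablo: (none).
Windows ≥ 30 min: (none).

none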